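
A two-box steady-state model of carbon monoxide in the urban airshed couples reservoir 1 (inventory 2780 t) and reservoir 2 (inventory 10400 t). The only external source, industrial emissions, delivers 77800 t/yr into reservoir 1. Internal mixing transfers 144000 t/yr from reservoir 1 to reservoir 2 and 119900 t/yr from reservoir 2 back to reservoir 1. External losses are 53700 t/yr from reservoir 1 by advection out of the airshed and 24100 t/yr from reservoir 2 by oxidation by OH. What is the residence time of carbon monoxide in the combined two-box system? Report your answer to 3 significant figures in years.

For the system as a whole, the A↔B exchange is internal and contributes nothing to the throughput; only the external sinks remove mass.
M_total = 2780 + 10400 = 13180 t.
ΣF_external_out = 53700 + 24100 = 77800 t/yr.
τ = M_total / ΣF_ext = 13180 / 77800 = 0.1694 yr.

0.169 yr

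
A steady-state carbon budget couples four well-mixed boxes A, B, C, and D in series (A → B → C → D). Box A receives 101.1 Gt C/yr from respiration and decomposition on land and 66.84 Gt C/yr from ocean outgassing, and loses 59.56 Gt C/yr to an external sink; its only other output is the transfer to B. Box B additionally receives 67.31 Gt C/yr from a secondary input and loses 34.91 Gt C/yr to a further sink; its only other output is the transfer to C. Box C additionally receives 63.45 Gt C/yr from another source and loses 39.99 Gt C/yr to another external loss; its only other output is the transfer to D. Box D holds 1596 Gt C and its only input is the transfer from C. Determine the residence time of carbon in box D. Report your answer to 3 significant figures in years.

Box A: F(A→B) = (101.1 + 66.84) − 59.56 = 108.38 Gt C/yr.
Box B: F(B→C) = (108.38 + 67.31) − 34.91 = 140.78 Gt C/yr.
Box C: F(C→D) = (140.78 + 63.45) − 39.99 = 164.24 Gt C/yr.
Box D throughput = its input = 164.24 Gt C/yr; τ = 1596 / 164.24 = 9.717 yr.

9.72 yr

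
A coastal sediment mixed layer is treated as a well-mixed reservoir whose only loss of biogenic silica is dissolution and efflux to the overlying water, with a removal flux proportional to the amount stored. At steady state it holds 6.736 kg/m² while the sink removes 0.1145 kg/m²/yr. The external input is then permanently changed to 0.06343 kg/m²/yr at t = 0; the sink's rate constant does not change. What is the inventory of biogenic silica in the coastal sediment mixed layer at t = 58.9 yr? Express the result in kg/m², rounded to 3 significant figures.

4.84 kg/m²

The sink rate constant is k = F₀/M₀ = 0.1145/6.736 = 0.01700 yr⁻¹.
Solving dM/dt = F₁ − kM with M(0) = M₀ gives M(t) = F₁/k + (M₀ − F₁/k)·e^(−kt).
F₁/k = 0.06343/0.01700 = 3.7316 kg/m²; kt = 0.01700 × 58.9 = 1.001, e^(−kt) = 0.3674.
M(58.9) = 3.7316 + (6.736 − 3.7316) × 0.3674 = 3.7316 + 1.104 = 4.8355 kg/m².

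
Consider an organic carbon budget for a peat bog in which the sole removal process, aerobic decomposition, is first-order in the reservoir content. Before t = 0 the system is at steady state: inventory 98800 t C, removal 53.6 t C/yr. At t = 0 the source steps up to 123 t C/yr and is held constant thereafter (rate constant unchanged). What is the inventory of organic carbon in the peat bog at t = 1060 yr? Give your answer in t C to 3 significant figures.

155000 t C

τ = M₀/F₀ = 98800/53.6 = 1843 yr; rate constant k = 1/τ.
New steady state M_∞ = F₁/k = F₁·τ = 123 × 1843 = 226720 t C.
M(t) = M_∞ + (M₀ − M_∞)·e^(−t/τ); t/τ = 1060/1843 = 0.5751, so e^(−t/τ) = 0.5627.
M(t) = 226720 − 127900 × 0.5627 = 154740 t C.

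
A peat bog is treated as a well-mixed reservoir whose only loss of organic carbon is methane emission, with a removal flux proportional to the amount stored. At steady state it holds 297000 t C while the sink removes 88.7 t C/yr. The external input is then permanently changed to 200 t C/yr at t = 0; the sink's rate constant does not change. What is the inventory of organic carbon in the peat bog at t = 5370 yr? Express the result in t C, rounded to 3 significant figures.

595000 t C

Residence time τ = M₀/F₀ = 3348 yr. The eventual steady state is M_∞ = M₀·(F₁/F₀) = 297000 × 200/88.7 = 669670 t C.
The anomaly ΔM(t) = M(t) − M_∞ decays as ΔM₀·e^(−t/τ) with ΔM₀ = 297000 − 669670 = −372700 t C.
At t = 5370 yr, e^(−t/τ) = e^(−1.604) = 0.2011, so ΔM = −74960 t C and M = 669670 − 74960 = 594710 t C.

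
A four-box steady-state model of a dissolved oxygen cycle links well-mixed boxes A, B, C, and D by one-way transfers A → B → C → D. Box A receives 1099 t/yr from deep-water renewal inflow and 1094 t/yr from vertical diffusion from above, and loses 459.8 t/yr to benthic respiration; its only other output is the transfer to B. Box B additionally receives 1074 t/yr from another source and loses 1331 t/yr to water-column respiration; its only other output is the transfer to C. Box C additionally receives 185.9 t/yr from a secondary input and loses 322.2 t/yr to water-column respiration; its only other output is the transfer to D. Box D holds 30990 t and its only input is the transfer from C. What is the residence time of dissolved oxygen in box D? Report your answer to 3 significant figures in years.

Box A: F(A→B) = (1099 + 1094) − 459.8 = 1733.2 t/yr.
Box B: F(B→C) = (1733.2 + 1074) − 1331 = 1476.2 t/yr.
Box C: F(C→D) = (1476.2 + 185.9) − 322.2 = 1339.9 t/yr.
Box D throughput = its input = 1339.9 t/yr; τ = 30990 / 1339.9 = 23.13 yr.

23.1 yr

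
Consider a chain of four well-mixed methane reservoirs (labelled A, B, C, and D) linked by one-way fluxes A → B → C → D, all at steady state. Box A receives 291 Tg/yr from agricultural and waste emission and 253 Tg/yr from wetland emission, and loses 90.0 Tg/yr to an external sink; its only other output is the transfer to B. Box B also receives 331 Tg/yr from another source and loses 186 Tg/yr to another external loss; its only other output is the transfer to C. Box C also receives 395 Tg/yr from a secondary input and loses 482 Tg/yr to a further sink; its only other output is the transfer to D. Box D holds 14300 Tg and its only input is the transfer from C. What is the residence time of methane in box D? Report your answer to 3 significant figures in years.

Box A: F(A→B) = (291 + 253) − 90.0 = 454.00 Tg/yr.
Box B: F(B→C) = (454.00 + 331) − 186 = 599.00 Tg/yr.
Box C: F(C→D) = (599.00 + 395) − 482 = 512.00 Tg/yr.
Box D throughput = its input = 512.00 Tg/yr; τ = 14300 / 512.00 = 27.93 yr.

27.9 yr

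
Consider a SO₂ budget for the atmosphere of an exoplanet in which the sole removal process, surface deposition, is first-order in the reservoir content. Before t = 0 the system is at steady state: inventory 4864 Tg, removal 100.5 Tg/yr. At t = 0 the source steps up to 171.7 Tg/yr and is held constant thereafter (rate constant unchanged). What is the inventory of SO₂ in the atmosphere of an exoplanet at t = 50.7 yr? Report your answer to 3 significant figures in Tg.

The sink rate constant is k = F₀/M₀ = 100.5/4864 = 0.02066 yr⁻¹.
Solving dM/dt = F₁ − kM with M(0) = M₀ gives M(t) = F₁/k + (M₀ − F₁/k)·e^(−kt).
F₁/k = 171.7/0.02066 = 8309.9 Tg; kt = 0.02066 × 50.7 = 1.048, e^(−kt) = 0.3508.
M(50.7) = 8309.9 + (4864 − 8309.9) × 0.3508 = 8309.9 − 1209 = 7101.1 Tg.

7100 Tg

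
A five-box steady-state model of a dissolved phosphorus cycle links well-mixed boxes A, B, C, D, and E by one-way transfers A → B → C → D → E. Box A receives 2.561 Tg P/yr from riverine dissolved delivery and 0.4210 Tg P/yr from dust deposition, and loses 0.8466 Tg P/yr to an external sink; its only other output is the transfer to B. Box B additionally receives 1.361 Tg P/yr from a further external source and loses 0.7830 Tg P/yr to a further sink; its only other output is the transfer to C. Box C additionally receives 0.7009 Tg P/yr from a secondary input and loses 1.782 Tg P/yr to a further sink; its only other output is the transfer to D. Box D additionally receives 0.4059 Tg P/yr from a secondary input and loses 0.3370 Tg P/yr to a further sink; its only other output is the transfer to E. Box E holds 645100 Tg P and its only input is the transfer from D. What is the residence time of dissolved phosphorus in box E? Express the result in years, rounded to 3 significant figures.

379000 yr

Box A: F(A→B) = (2.561 + 0.4210) − 0.8466 = 2.1354 Tg P/yr.
Box B: F(B→C) = (2.1354 + 1.361) − 0.7830 = 2.7134 Tg P/yr.
Box C: F(C→D) = (2.7134 + 0.7009) − 1.782 = 1.6323 Tg P/yr.
Box D: F(D→E) = (1.6323 + 0.4059) − 0.3370 = 1.7012 Tg P/yr.
Box E throughput = its input = 1.7012 Tg P/yr; τ = 645100 / 1.7012 = 379200 yr.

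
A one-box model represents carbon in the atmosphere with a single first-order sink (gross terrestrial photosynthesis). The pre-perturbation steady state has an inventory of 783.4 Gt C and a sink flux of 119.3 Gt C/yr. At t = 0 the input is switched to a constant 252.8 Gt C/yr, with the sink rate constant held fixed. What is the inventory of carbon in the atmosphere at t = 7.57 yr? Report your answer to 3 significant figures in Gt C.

1380 Gt C

The sink rate constant is k = F₀/M₀ = 119.3/783.4 = 0.1523 yr⁻¹.
Solving dM/dt = F₁ − kM with M(0) = M₀ gives M(t) = F₁/k + (M₀ − F₁/k)·e^(−kt).
F₁/k = 252.8/0.1523 = 1660.0 Gt C; kt = 0.1523 × 7.57 = 1.153, e^(−kt) = 0.3158.
M(7.57) = 1660.0 + (783.4 − 1660.0) × 0.3158 = 1660.0 − 276.8 = 1383.2 Gt C.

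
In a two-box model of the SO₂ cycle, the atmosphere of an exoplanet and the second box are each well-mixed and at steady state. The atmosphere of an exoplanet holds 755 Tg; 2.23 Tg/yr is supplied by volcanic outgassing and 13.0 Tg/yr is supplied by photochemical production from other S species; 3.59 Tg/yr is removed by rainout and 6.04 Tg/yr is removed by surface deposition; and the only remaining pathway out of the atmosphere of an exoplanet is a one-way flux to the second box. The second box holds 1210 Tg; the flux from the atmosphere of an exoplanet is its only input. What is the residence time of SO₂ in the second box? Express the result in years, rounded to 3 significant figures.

216 yr

Balance the atmosphere of an exoplanet: ΣF_in = 2.23 + 13.0 = 15.230 Tg/yr.
Flux to the second box = ΣF_in − (3.59 + 6.04) = 5.6000 Tg/yr.
At steady state the output of the second box equals its input, 5.6000 Tg/yr.
τ = M / F = 1210 / 5.6000 = 216.1 yr.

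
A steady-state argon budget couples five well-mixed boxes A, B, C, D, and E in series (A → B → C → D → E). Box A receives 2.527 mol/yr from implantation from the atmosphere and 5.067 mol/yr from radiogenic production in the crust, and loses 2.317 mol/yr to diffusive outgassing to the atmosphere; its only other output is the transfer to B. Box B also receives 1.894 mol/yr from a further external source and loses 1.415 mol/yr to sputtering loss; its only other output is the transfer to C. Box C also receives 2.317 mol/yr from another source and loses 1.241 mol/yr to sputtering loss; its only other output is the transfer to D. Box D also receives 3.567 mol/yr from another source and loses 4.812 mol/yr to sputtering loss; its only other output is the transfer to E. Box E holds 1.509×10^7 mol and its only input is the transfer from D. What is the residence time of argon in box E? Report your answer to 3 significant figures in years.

2.70×10^6 yr

Box A: F(A→B) = (2.527 + 5.067) − 2.317 = 5.2770 mol/yr.
Box B: F(B→C) = (5.2770 + 1.894) − 1.415 = 5.7560 mol/yr.
Box C: F(C→D) = (5.7560 + 2.317) − 1.241 = 6.8320 mol/yr.
Box D: F(D→E) = (6.8320 + 3.567) − 4.812 = 5.5870 mol/yr.
Box E throughput = its input = 5.5870 mol/yr; τ = 1.509×10^7 / 5.5870 = 2.701×10^6 yr.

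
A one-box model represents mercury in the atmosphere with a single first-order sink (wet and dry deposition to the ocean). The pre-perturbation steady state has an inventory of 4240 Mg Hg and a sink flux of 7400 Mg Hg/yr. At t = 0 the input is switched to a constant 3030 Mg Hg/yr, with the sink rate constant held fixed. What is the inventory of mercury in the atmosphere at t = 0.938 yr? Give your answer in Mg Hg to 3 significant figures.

2220 Mg Hg

τ = M₀/F₀ = 4240/7400 = 0.5730 yr; rate constant k = 1/τ.
New steady state M_∞ = F₁/k = F₁·τ = 3030 × 0.5730 = 1736.1 Mg Hg.
M(t) = M_∞ + (M₀ − M_∞)·e^(−t/τ); t/τ = 0.938/0.5730 = 1.637, so e^(−t/τ) = 0.1945.
M(t) = 1736.1 + 2504 × 0.1945 = 2223.2 Mg Hg.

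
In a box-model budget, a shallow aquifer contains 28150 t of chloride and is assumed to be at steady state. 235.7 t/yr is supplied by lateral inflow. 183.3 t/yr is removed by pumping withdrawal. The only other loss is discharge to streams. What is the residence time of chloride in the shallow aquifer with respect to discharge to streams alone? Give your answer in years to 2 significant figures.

540 yr

At steady state ΣF_in = ΣF_out.
ΣF_in = 235.70 t/yr.
Discharge to streams flux = ΣF_in − (183.3) = 235.70 − 183.3 = 52.40 t/yr.
τ = M / F = 28150 / 52.40 = 537.2 yr.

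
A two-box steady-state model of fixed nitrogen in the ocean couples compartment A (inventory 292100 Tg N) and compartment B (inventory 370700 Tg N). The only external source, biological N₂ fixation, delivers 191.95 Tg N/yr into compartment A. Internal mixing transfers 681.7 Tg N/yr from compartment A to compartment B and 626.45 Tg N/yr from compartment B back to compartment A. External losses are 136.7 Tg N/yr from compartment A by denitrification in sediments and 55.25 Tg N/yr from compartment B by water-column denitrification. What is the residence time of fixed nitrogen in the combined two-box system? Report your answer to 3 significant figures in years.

3450 yr

Treat the two boxes together as one reservoir: the mixing fluxes between them are internal recycling, so τ = ΣM / Σ(external losses).
M_total = 292100 + 370700 = 662800 Tg N.
ΣF_external_out = 136.7 + 55.25 = 191.95 Tg N/yr.
τ = M_total / ΣF_ext = 662800 / 191.95 = 3453 yr.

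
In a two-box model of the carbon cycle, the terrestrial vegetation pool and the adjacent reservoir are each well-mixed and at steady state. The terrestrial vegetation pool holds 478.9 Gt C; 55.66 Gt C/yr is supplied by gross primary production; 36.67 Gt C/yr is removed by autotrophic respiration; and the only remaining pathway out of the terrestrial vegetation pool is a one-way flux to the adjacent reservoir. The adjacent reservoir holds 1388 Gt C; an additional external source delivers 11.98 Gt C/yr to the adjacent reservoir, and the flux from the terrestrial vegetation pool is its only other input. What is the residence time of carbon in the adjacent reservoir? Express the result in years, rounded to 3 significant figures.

44.8 yr

Balance the terrestrial vegetation pool: ΣF_in = 55.660 Gt C/yr.
Flux to the adjacent reservoir = ΣF_in − (36.67) = 18.990 Gt C/yr.
Total input to the adjacent reservoir = 18.990 + 11.98 = 30.970 Gt C/yr; at steady state this equals its total output.
τ = M / F = 1388 / 30.970 = 44.82 yr.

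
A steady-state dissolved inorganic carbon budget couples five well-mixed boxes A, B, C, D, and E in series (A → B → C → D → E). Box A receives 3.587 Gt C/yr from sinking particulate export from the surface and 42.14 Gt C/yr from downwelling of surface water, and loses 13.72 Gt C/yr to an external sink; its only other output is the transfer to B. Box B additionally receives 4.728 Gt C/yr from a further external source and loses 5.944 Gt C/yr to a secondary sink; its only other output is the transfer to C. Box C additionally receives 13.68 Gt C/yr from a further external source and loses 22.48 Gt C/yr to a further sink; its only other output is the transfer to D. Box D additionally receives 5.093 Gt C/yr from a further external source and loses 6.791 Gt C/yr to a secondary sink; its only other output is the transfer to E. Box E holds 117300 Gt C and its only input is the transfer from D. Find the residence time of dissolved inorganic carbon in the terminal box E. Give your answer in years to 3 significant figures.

5780 yr

Box A: F(A→B) = (3.587 + 42.14) − 13.72 = 32.007 Gt C/yr.
Box B: F(B→C) = (32.007 + 4.728) − 5.944 = 30.791 Gt C/yr.
Box C: F(C→D) = (30.791 + 13.68) − 22.48 = 21.991 Gt C/yr.
Box D: F(D→E) = (21.991 + 5.093) − 6.791 = 20.293 Gt C/yr.
Box E throughput = its input = 20.293 Gt C/yr; τ = 117300 / 20.293 = 5780 yr.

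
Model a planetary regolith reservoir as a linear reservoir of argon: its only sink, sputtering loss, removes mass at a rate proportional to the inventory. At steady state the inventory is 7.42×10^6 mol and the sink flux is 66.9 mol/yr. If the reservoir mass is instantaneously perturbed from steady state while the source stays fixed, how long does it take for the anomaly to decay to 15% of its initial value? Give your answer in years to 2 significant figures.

210000 yr

For a linear reservoir the anomaly decays as exp(−t/τ) with τ = M/F = 7.42×10^6/66.9 = 110900 yr.
exp(−t/τ) = 0.15 ⇒ t = −τ ln(0.15) = 110900 × 1.897 = 210400 yr.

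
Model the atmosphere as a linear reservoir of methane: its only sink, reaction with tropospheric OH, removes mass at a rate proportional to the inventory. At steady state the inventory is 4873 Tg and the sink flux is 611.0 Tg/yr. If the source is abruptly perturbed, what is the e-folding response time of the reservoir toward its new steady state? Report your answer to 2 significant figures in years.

8.0 yr

For a linear reservoir the response time equals the residence time τ = M/F.
τ = 4873 / 611.0 = 7.975 yr.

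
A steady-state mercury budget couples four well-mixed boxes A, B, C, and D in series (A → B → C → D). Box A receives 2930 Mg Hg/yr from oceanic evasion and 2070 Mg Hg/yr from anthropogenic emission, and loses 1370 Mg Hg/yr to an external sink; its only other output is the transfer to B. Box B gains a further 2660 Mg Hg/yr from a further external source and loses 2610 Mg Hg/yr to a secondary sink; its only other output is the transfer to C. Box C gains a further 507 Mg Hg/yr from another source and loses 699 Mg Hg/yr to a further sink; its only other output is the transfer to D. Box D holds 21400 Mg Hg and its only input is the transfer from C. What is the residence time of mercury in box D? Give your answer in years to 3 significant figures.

6.14 yr

Box A: F(A→B) = (2930 + 2070) − 1370 = 3630.0 Mg Hg/yr.
Box B: F(B→C) = (3630.0 + 2660) − 2610 = 3680.0 Mg Hg/yr.
Box C: F(C→D) = (3680.0 + 507) − 699 = 3488.0 Mg Hg/yr.
Box D throughput = its input = 3488.0 Mg Hg/yr; τ = 21400 / 3488.0 = 6.135 yr.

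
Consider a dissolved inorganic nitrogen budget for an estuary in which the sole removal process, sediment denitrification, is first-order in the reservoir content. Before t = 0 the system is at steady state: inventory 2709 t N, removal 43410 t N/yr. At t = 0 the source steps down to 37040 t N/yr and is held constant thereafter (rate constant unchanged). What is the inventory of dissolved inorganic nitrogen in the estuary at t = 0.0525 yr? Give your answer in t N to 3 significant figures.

2480 t N

τ = M₀/F₀ = 2709/43410 = 0.06240 yr; rate constant k = 1/τ.
New steady state M_∞ = F₁/k = F₁·τ = 37040 × 0.06240 = 2311.5 t N.
M(t) = M_∞ + (M₀ − M_∞)·e^(−t/τ); t/τ = 0.0525/0.06240 = 0.8413, so e^(−t/τ) = 0.4312.
M(t) = 2311.5 + 397.5 × 0.4312 = 2482.9 t N.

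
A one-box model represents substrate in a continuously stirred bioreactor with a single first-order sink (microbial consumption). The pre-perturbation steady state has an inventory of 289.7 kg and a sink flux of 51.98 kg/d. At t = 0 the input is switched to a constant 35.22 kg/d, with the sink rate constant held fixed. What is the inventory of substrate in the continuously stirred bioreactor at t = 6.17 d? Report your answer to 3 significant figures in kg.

Residence time τ = M₀/F₀ = 5.573 d. The eventual steady state is M_∞ = M₀·(F₁/F₀) = 289.7 × 35.22/51.98 = 196.29 kg.
The anomaly ΔM(t) = M(t) − M_∞ decays as ΔM₀·e^(−t/τ) with ΔM₀ = 289.7 − 196.29 = 93.41 kg.
At t = 6.17 d, e^(−t/τ) = e^(−1.107) = 0.3305, so ΔM = 30.87 kg and M = 196.29 + 30.87 = 227.17 kg.

227 kg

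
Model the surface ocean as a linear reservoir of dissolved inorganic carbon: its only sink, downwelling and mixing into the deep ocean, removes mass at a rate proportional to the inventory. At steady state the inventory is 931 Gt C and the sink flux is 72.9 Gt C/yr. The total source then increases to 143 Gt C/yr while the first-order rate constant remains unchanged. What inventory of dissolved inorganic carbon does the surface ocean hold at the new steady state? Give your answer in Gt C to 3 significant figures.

1830 Gt C

Rate constant k = F/M = 72.9 / 931 = 0.07830 yr⁻¹.
At the new steady state, source = k·M_new ⇒ M_new = 143 / 0.07830 = 1826 Gt C.
(Equivalently M_new = M × F_new/F_old = 931 × 143/72.9.)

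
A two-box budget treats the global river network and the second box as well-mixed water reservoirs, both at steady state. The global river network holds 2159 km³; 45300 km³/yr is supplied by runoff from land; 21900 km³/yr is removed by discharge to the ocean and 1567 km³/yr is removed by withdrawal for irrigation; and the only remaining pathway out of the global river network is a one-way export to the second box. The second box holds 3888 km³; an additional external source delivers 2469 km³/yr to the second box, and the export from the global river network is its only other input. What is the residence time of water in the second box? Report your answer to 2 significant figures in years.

0.16 yr

Balance the global river network: ΣF_in = 45300 km³/yr.
Export to the second box = ΣF_in − (21900 + 1567) = 21833 km³/yr.
Total input to the second box = 21833 + 2469 = 24302 km³/yr; at steady state this equals its total output.
τ = M / F = 3888 / 24302 = 0.1600 yr.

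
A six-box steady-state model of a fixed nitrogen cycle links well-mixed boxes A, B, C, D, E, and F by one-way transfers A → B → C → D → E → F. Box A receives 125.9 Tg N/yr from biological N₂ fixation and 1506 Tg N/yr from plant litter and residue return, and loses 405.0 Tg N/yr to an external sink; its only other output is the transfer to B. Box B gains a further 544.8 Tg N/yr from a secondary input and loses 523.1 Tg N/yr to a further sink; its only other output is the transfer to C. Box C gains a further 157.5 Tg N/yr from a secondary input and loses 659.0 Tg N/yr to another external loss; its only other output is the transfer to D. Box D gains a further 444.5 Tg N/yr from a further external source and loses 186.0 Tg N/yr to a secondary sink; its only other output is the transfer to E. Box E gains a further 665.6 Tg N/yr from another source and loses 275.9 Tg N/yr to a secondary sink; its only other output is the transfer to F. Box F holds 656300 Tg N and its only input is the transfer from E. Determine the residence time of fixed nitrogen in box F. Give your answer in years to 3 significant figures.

470 yr

Box A: F(A→B) = (125.9 + 1506) − 405.0 = 1226.9 Tg N/yr.
Box B: F(B→C) = (1226.9 + 544.8) − 523.1 = 1248.6 Tg N/yr.
Box C: F(C→D) = (1248.6 + 157.5) − 659.0 = 747.10 Tg N/yr.
Box D: F(D→E) = (747.10 + 444.5) − 186.0 = 1005.6 Tg N/yr.
Box E: F(E→F) = (1005.6 + 665.6) − 275.9 = 1395.3 Tg N/yr.
Box F throughput = its input = 1395.3 Tg N/yr; τ = 656300 / 1395.3 = 470.4 yr.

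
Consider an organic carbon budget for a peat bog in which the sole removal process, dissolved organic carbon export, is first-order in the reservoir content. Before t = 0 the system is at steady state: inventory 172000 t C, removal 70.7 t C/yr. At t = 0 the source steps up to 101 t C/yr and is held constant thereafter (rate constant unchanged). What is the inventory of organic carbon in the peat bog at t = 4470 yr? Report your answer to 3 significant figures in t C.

τ = M₀/F₀ = 172000/70.7 = 2433 yr; rate constant k = 1/τ.
New steady state M_∞ = F₁/k = F₁·τ = 101 × 2433 = 245710 t C.
M(t) = M_∞ + (M₀ − M_∞)·e^(−t/τ); t/τ = 4470/2433 = 1.837, so e^(−t/τ) = 0.1592.
M(t) = 245710 − 73710 × 0.1592 = 233980 t C.

234000 t C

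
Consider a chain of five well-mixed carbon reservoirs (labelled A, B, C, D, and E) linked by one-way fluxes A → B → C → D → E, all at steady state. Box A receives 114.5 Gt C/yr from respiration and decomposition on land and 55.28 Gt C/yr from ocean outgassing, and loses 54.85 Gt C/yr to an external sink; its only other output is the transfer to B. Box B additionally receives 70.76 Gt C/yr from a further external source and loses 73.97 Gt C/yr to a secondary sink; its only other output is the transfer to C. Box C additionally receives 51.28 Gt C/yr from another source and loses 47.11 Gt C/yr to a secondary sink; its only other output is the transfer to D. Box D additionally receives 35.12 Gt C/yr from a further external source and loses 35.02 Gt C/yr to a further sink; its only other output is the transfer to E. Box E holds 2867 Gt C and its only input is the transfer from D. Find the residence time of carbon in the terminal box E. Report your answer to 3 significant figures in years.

Box A: F(A→B) = (114.5 + 55.28) − 54.85 = 114.93 Gt C/yr.
Box B: F(B→C) = (114.93 + 70.76) − 73.97 = 111.72 Gt C/yr.
Box C: F(C→D) = (111.72 + 51.28) − 47.11 = 115.89 Gt C/yr.
Box D: F(D→E) = (115.89 + 35.12) − 35.02 = 115.99 Gt C/yr.
Box E throughput = its input = 115.99 Gt C/yr; τ = 2867 / 115.99 = 24.72 yr.

24.7 yr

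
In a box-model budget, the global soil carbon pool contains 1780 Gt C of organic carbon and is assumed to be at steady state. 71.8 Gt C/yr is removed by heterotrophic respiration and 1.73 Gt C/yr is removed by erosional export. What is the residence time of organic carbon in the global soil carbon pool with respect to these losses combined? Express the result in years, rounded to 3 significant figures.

Total removal = 71.80 + 1.730 = 73.530 Gt C/yr.
τ = M / ΣF_out = 1780 / 73.530 = 24.21 yr.

24.2 yr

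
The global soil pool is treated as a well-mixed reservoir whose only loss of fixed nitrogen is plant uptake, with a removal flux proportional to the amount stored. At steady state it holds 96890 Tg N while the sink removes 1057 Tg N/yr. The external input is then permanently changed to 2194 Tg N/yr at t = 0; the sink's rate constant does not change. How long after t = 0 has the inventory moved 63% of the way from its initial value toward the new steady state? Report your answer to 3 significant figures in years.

91.1 yr

τ = M₀/F₀ = 96890/1057 = 91.67 yr.
The remaining gap fraction is e^(−t/τ); 63% covered ⇒ e^(−t/τ) = 0.370.
t = −τ ln(0.370) = 91.67 × 0.9943 = 91.14 yr.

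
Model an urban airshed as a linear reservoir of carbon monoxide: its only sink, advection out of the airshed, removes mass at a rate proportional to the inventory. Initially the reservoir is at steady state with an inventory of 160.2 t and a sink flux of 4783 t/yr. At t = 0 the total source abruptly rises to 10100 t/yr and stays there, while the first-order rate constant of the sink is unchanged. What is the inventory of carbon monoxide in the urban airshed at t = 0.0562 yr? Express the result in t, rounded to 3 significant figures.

Residence time τ = M₀/F₀ = 0.03349 yr. The eventual steady state is M_∞ = M₀·(F₁/F₀) = 160.2 × 10100/4783 = 338.29 t.
The anomaly ΔM(t) = M(t) − M_∞ decays as ΔM₀·e^(−t/τ) with ΔM₀ = 160.2 − 338.29 = −178.1 t.
At t = 0.0562 yr, e^(−t/τ) = e^(−1.678) = 0.1868, so ΔM = −33.26 t and M = 338.29 − 33.26 = 305.03 t.

305 t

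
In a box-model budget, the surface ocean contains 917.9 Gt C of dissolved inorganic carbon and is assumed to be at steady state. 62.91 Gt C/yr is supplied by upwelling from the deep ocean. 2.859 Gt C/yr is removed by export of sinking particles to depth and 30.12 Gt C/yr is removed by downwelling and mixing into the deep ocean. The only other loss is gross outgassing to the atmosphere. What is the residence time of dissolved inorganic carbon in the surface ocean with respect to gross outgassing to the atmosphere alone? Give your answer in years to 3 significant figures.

At steady state ΣF_in = ΣF_out.
ΣF_in = 62.910 Gt C/yr.
Gross outgassing to the atmosphere flux = ΣF_in − (2.859 + 30.12) = 62.910 − 32.98 = 29.93 Gt C/yr.
τ = M / F = 917.9 / 29.93 = 30.67 yr.

30.7 yr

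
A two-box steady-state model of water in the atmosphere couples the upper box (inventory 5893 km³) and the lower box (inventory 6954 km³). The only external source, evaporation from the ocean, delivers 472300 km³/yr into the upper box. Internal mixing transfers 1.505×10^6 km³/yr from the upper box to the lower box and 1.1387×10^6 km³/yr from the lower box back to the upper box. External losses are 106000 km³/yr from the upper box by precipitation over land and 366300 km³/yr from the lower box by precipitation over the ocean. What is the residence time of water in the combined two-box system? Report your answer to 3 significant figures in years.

For the system as a whole, the A↔B exchange is internal and contributes nothing to the throughput; only the external sinks remove mass.
M_total = 5893 + 6954 = 12847 km³.
ΣF_external_out = 106000 + 366300 = 472300 km³/yr.
τ = M_total / ΣF_ext = 12847 / 472300 = 0.02720 yr.

0.0272 yr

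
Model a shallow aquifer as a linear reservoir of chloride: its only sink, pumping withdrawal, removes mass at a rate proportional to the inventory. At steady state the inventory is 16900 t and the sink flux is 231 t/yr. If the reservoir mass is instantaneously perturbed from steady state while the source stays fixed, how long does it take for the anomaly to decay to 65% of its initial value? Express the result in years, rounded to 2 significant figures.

For a linear reservoir the anomaly decays as exp(−t/τ) with τ = M/F = 16900/231 = 73.16 yr.
exp(−t/τ) = 0.65 ⇒ t = −τ ln(0.65) = 73.16 × 0.4308 = 31.52 yr.

32 yr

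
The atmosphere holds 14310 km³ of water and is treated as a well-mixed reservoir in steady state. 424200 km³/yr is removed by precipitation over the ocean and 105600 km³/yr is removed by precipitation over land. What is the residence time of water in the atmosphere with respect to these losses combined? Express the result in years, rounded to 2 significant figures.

0.027 yr

Total removal = 424200 + 105600 = 529800 km³/yr.
τ = M / ΣF_out = 14310 / 529800 = 0.02701 yr.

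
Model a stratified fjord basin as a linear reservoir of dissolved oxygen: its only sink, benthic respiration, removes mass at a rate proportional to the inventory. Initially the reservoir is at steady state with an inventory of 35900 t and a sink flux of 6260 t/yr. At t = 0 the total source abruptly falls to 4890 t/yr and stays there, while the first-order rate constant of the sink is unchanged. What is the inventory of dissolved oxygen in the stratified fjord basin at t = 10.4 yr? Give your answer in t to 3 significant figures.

τ = M₀/F₀ = 35900/6260 = 5.735 yr; rate constant k = 1/τ.
New steady state M_∞ = F₁/k = F₁·τ = 4890 × 5.735 = 28043 t.
M(t) = M_∞ + (M₀ − M_∞)·e^(−t/τ); t/τ = 10.4/5.735 = 1.813, so e^(−t/τ) = 0.1631.
M(t) = 28043 + 7857 × 0.1631 = 29325 t.

29300 t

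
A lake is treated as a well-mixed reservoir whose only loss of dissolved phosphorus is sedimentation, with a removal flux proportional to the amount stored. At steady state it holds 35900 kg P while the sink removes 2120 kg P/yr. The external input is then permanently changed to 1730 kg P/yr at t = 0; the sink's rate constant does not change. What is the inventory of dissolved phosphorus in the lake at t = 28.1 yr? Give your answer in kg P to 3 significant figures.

Residence time τ = M₀/F₀ = 16.93 yr. The eventual steady state is M_∞ = M₀·(F₁/F₀) = 35900 × 1730/2120 = 29296 kg P.
The anomaly ΔM(t) = M(t) − M_∞ decays as ΔM₀·e^(−t/τ) with ΔM₀ = 35900 − 29296 = 6604 kg P.
At t = 28.1 yr, e^(−t/τ) = e^(−1.659) = 0.1903, so ΔM = 1256 kg P and M = 29296 + 1256 = 30552 kg P.

30600 kg P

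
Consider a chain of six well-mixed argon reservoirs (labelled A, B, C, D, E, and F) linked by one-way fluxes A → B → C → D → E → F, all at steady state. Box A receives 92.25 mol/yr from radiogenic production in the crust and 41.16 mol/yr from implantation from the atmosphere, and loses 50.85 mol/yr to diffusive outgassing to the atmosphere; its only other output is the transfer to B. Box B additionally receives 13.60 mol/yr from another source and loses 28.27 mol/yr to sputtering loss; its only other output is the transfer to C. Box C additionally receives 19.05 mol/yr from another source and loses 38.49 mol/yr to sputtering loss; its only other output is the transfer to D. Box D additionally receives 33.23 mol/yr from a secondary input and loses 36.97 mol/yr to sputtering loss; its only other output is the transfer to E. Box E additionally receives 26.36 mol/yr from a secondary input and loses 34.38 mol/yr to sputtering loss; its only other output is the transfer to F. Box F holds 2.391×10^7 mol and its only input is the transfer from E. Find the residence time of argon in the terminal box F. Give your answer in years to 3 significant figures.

Box A: F(A→B) = (92.25 + 41.16) − 50.85 = 82.560 mol/yr.
Box B: F(B→C) = (82.560 + 13.60) − 28.27 = 67.890 mol/yr.
Box C: F(C→D) = (67.890 + 19.05) − 38.49 = 48.450 mol/yr.
Box D: F(D→E) = (48.450 + 33.23) − 36.97 = 44.710 mol/yr.
Box E: F(E→F) = (44.710 + 26.36) − 34.38 = 36.690 mol/yr.
Box F throughput = its input = 36.690 mol/yr; τ = 2.391×10^7 / 36.690 = 651700 yr.

652000 yr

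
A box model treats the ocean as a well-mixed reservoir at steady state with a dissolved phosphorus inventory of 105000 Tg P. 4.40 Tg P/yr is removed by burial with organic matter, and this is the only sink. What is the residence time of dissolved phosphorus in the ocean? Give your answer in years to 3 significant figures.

23900 yr

τ = M / F = 105000 / 4.40 = 23860 yr.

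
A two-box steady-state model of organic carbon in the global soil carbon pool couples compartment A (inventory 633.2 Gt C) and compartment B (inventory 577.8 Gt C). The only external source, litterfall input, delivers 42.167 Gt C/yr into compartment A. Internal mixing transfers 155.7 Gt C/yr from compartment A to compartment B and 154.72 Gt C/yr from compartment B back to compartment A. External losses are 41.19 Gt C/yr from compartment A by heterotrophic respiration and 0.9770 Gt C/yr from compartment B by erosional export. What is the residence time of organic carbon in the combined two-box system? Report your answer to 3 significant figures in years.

28.7 yr

Treat the two boxes together as one reservoir: the mixing fluxes between them are internal recycling, so τ = ΣM / Σ(external losses).
M_total = 633.2 + 577.8 = 1211.0 Gt C.
ΣF_external_out = 41.19 + 0.9770 = 42.167 Gt C/yr.
τ = M_total / ΣF_ext = 1211.0 / 42.167 = 28.72 yr.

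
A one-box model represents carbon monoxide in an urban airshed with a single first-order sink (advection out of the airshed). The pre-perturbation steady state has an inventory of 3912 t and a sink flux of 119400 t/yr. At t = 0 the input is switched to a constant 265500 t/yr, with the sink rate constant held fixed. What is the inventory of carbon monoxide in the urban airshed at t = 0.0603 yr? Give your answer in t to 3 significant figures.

7940 t

The sink rate constant is k = F₀/M₀ = 119400/3912 = 30.52 yr⁻¹.
Solving dM/dt = F₁ − kM with M(0) = M₀ gives M(t) = F₁/k + (M₀ − F₁/k)·e^(−kt).
F₁/k = 265500/30.52 = 8698.8 t; kt = 30.52 × 0.0603 = 1.840, e^(−kt) = 0.1587.
M(0.0603) = 8698.8 + (3912 − 8698.8) × 0.1587 = 8698.8 − 759.9 = 7938.9 t.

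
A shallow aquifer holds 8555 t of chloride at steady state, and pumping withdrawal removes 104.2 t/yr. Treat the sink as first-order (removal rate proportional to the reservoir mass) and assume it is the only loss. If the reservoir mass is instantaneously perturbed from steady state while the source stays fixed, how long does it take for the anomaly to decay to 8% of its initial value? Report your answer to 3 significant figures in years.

For a linear reservoir the anomaly decays as exp(−t/τ) with τ = M/F = 8555/104.2 = 82.10 yr.
exp(−t/τ) = 0.08 ⇒ t = −τ ln(0.08) = 82.10 × 2.526 = 207.4 yr.

207 yr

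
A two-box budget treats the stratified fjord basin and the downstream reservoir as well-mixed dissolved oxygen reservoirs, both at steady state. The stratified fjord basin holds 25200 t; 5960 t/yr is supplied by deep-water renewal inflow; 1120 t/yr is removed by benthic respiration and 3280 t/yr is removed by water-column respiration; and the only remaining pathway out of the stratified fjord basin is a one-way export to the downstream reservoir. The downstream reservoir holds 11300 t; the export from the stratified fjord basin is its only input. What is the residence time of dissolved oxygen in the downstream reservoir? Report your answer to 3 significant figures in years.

Balance the stratified fjord basin: ΣF_in = 5960.0 t/yr.
Export to the downstream reservoir = ΣF_in − (1120 + 3280) = 1560.0 t/yr.
At steady state the output of the downstream reservoir equals its input, 1560.0 t/yr.
τ = M / F = 11300 / 1560.0 = 7.244 yr.

7.24 yr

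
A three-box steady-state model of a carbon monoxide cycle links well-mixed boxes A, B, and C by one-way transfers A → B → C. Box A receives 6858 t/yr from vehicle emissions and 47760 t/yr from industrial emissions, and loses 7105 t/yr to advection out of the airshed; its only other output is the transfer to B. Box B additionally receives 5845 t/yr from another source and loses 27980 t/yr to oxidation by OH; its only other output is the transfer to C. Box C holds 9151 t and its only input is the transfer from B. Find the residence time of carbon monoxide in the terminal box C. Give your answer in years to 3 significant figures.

Box A: F(A→B) = (6858 + 47760) − 7105 = 47513 t/yr.
Box B: F(B→C) = (47513 + 5845) − 27980 = 25378 t/yr.
Box C throughput = its input = 25378 t/yr; τ = 9151 / 25378 = 0.3606 yr.

0.361 yr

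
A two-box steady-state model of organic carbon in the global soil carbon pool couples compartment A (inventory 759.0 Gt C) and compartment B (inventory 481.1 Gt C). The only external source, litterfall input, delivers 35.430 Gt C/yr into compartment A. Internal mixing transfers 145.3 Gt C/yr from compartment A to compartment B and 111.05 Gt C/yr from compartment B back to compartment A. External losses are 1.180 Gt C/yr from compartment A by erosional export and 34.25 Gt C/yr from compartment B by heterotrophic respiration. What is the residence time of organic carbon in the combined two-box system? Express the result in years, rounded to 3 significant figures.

35.0 yr

Residence time in the combined system uses the total inventory and the total *external* removal — internal exchanges between the two boxes cancel.
M_total = 759.0 + 481.1 = 1240.1 Gt C.
ΣF_external_out = 1.180 + 34.25 = 35.430 Gt C/yr.
τ = M_total / ΣF_ext = 1240.1 / 35.430 = 35.00 yr.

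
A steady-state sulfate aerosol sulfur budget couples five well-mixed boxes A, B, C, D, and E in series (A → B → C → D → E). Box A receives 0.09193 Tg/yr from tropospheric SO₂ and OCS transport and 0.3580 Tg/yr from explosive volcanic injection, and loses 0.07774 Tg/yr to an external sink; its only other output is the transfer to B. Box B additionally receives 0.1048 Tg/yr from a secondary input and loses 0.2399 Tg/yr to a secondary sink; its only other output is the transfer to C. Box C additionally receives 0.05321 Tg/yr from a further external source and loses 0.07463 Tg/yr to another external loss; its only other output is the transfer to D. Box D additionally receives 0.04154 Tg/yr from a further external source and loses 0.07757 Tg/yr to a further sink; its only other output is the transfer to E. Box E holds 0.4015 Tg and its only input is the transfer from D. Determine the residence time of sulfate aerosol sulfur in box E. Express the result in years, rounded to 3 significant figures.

Box A: F(A→B) = (0.09193 + 0.3580) − 0.07774 = 0.37219 Tg/yr.
Box B: F(B→C) = (0.37219 + 0.1048) − 0.2399 = 0.23709 Tg/yr.
Box C: F(C→D) = (0.23709 + 0.05321) − 0.07463 = 0.21567 Tg/yr.
Box D: F(D→E) = (0.21567 + 0.04154) − 0.07757 = 0.17964 Tg/yr.
Box E throughput = its input = 0.17964 Tg/yr; τ = 0.4015 / 0.17964 = 2.235 yr.

2.24 yr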